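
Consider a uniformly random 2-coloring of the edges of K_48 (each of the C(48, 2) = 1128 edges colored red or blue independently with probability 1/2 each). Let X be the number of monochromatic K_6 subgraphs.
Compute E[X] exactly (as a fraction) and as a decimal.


Let X = Σ_S X_S over the C(48, 6) = 12271512 subsets S of size 6, where X_S = 1 if the K_6 on S is monochromatic.
For a fixed S, the K_6 on S has C(6, 2) = 15 edges. P[all 15 edges red] = (1/2)^15, and likewise for blue, so P[monochromatic] = 2·(1/2)^15 = 2^{1 − 15} = 1/16384.
By linearity: E[X] = C(48, 6) · 2^{1 − 15} = 12271512 · 1/16384 = 1533939/2048.
Numerically: E[X] ≈ 748.994.

E[X] = C(48,6)·2^(1−C(6,2)) = 1533939/2048 ≈ 748.994.


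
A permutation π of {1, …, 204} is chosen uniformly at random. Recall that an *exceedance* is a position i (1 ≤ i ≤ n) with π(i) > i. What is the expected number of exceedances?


Write X = Σ_{i=1}^{204} X_i, where X_i = 1_{π(i) > i}.
For each fixed i, π(i) is uniform over {1, …, 204} (marginal of a uniform permutation), so P[π(i) > i] = (n − i)/n. Summing: Σ_{i=1}^{204} (n − i)/n = (0 + 1 + … + 203)/204 = 204(204 − 1)/(2·204) = (204 − 1)/2.
Hence E[X] = Σ_{i=1}^{204} (204 − i)/204 = 203/2 ≈ 101.500000.

E[X] = 203/2 = 101.500000.


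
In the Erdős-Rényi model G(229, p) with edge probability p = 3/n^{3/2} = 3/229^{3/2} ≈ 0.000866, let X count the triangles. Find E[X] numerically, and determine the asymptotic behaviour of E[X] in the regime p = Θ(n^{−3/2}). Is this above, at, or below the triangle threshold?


Number of potential triangles: C(229, 3) = 1975354.
Each occurs with probability p³ ≈ (0.000866)³ ≈ 6.48790e-10.
By linearity: E[X] = C(229, 3)·p³ ≈ 1975354 · 6.48790e-10 ≈ 0.001.
Since α = 3/2 > 1, p = c/n^{3/2} = o(1/n) is below the triangle threshold p ~ 1/n. Asymptotically E[X] ~ (c³/6)·n^{3(1−α)} = (3³/6)·n^{-1.5} → 0, so by Markov's inequality G has no triangles w.h.p.

E[X] ≈ 0.001; in regime p = Θ(1/n^{3/2}) E[X] tends to 0 (below the triangle threshold p ~ 1/n).


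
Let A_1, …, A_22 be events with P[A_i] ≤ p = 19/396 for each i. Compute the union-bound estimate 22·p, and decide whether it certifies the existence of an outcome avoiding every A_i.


Union bound: P[∪_{i=1}^{22} A_i] ≤ Σ_i P[A_i] ≤ 22·p = 22·(19/396) = 19/18.
Numerically: 19/18 ≈ 1.055556.
Is 19/18 < 1? NO.
Since the bound 19/18 is ≥ 1, the union bound is uninformative here; it does NOT by itself certify existence.

22·p = 19/18 ≈ 1.055556; existence NOT certified by the union bound.


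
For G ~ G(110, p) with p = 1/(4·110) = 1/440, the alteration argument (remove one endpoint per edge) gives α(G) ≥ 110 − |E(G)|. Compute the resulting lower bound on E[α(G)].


E[|E(G)|] = C(110, 2)·p = 5995 · (1/440) = 109/8.
E[α(G)] ≥ n − E[|E(G)|] = 110 − 109/8 = 771/8.
Numerically: ≈ 96.37500.
(This is only a lower bound; the true E[α(G)] may be larger.)

E[α(G)] ≥ 771/8 ≈ 96.37500.


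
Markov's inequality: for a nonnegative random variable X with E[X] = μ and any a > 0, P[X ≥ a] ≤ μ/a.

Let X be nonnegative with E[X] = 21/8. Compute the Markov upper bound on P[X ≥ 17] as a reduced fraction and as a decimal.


μ = E[X] = 21/8, a = 17.
Markov: P[X ≥ 17] ≤ μ/a = (21/8)/17 = 21/136.
Numerically: ≈ 0.15441.
(Since a = 17 > μ = 2.62500, the bound 21/136 is < 1 and informative.)

P[X ≥ 17] ≤ 21/136 ≈ 0.15441.


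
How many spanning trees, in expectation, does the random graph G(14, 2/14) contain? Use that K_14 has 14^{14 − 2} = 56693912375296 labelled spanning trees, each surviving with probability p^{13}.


K_14 has 14^{14 − 2} = 56693912375296 labelled spanning trees.
For each such spanning tree H, let X_H = 1 if all 13 edges of H are present in G. Then P[X_H = 1] = p^{13} = (1/7)^{13} = 1/96889010407.
By linearity of expectation: E[X] = Σ_H E[X_H] = 56693912375296 · p^{13} = 56693912375296 · 1/96889010407 = 4096/7.
Numerically: E[X] ≈ 585.

E[X] = 56693912375296 · (1/7)^{13} = 4096/7 ≈ 585.


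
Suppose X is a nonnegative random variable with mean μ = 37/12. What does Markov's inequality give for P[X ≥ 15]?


μ = E[X] = 37/12, a = 15.
Markov: P[X ≥ 15] ≤ μ/a = (37/12)/15 = 37/180.
Numerically: ≈ 0.205556.
(Since a = 15 > μ = 3.083333, the bound 37/180 is < 1 and informative.)

P[X ≥ 15] ≤ 37/180 ≈ 0.205556.


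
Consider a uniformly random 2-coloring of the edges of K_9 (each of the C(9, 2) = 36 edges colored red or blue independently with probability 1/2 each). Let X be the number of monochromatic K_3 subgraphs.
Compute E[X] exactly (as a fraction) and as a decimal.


Let X = Σ_S X_S over the C(9, 3) = 84 subsets S of size 3, where X_S = 1 if the K_3 on S is monochromatic.
For a fixed S, the K_3 on S has C(3, 2) = 3 edges. P[all 3 edges red] = (1/2)^3, and likewise for blue, so P[monochromatic] = 2·(1/2)^3 = 2^{1 − 3} = 1/4.
Summing: E[X] = C(9, 3) · 2^{1 − 3} = 84 · 1/4 = 21.
Numerically: E[X] ≈ 21.0000.

E[X] = C(9,3)·2^(1−C(3,2)) = 21 ≈ 21.0000.


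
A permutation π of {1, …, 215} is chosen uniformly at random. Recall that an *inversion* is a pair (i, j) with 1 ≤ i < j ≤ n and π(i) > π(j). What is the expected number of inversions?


Write X = Σ X_I over the C(215, 2) = 23005 pairs i < j, with X_I the indicator of one inversion.
There are 23005 indicators.
For each fixed pair i < j, the values π(i) and π(j) are two distinct elements of {1, …, 215} in uniformly random order; by symmetry P[π(i) > π(j)] = 1/2.
By linearity: E[X] = 23005 · (1/2) = C(215, 2) · (1/2) = 23005/2 = 23005/2 ≈ 11502.500000.

E[X] = 23005/2 = 11502.500000.


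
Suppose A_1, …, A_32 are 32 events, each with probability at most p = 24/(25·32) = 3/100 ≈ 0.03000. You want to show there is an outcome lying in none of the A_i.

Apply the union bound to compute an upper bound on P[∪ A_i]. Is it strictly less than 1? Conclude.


Union bound: P[∪_{i=1}^{32} A_i] ≤ Σ_i P[A_i] ≤ 32·p = 32·(3/100) = 24/25.
Numerically: 24/25 ≈ 0.96000.
Is 24/25 < 1? YES.
Since P[∪ A_i] ≤ 24/25 < 1, the complement has P[∩ A_i^c] ≥ 1 − 24/25 = 1/25 > 0, so some outcome avoids every A_i.

32·p = 24/25 ≈ 0.96000; existence CERTIFIED by the union bound.


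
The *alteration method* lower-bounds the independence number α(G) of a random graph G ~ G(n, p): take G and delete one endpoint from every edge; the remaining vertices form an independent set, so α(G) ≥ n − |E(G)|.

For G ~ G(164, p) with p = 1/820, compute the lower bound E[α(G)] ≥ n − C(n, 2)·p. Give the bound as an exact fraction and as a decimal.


E[|E(G)|] = C(164, 2)·p = 13366 · (1/820) = 163/10.
E[α(G)] ≥ n − E[|E(G)|] = 164 − 163/10 = 1477/10.
Numerically: ≈ 147.700.
(This is only a lower bound; the true E[α(G)] may be larger.)

E[α(G)] ≥ 1477/10 ≈ 147.700.


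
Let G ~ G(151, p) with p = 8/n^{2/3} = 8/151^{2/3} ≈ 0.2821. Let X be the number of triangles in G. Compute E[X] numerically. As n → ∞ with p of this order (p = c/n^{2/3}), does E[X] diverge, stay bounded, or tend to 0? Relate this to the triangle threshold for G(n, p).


Number of potential triangles: C(151, 3) = 562475.
Each occurs with probability p³ ≈ (0.2821)³ ≈ 2.245516e-02.
By linearity: E[X] = C(151, 3)·p³ ≈ 562475 · 2.245516e-02 ≈ 12630.4636.
Since α = 2/3 < 1, p = c/n^{2/3} ≫ 1/n is above the triangle threshold p ~ 1/n. Asymptotically E[X] ~ (c³/6)·n^{3(1−α)} = (8³/6)·n^{1} → ∞; triangles are abundant w.h.p.

E[X] ≈ 12630.4636; in regime p = Θ(1/n^{2/3}) E[X] diverges (above the triangle threshold p ~ 1/n).


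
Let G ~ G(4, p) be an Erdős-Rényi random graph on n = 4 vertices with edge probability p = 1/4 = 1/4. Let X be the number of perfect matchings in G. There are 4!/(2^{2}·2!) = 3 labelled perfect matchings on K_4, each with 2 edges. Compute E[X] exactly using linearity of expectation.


K_4 has 4!/(2^{2}·2!) = 3 labelled perfect matchings.
For each such perfect matching H, let X_H = 1 if all 2 edges of H are present in G. Then P[X_H = 1] = p^{2} = (1/4)^{2} = 1/16.
By linearity: E[X] = Σ_H E[X_H] = 3 · p^{2} = 3 · 1/16 = 3/16.
Numerically: E[X] ≈ 0.1875.

E[X] = 3 · (1/4)^{2} = 3/16 ≈ 0.1875.


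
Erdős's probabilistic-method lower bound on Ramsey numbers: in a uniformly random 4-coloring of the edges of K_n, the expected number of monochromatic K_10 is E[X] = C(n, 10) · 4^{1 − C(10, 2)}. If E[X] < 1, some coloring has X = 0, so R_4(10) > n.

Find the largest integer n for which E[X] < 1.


We need C(n, 10) · 4^{1 − 45} < 1, i.e. C(n, 10) < 4^{45 − 1} = 309485009821345068724781056.
Check values of n near the boundary:
  n = 2022: C(2022, 10) = 307870445231474093395937796; 307870445231474093395937796 < 309485009821345068724781056? YES
  n = 2023: C(2023, 10) = 309399856285778485315440716; 309399856285778485315440716 < 309485009821345068724781056? YES
  n = 2024: C(2024, 10) = 310936101848269937576192656; 310936101848269937576192656 < 309485009821345068724781056? NO
  n = 2025: C(2025, 10) = 312479209053472269772600560; 312479209053472269772600560 < 309485009821345068724781056? NO
The largest n with C(n, 10) < 309485009821345068724781056 is n = 2023 (where E[X] = 77349964071444621328860179/77371252455336267181195264 ≈ 0.999725). Hence R_4(10) > 2023, i.e. R_4(10) ≥ 2024.

Largest n = 2023; hence R_4(10) > 2023.


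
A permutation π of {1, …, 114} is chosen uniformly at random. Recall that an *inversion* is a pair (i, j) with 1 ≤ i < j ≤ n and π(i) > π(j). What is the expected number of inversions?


Write X = Σ X_I over the C(114, 2) = 6441 pairs i < j, with X_I the indicator of one inversion.
There are 6441 indicators.
For each fixed pair i < j, the values π(i) and π(j) are two distinct elements of {1, …, 114} in uniformly random order; by symmetry P[π(i) > π(j)] = 1/2.
By linearity: E[X] = 6441 · (1/2) = C(114, 2) · (1/2) = 6441/2 = 6441/2 ≈ 3220.500.

E[X] = 6441/2 = 3220.500.


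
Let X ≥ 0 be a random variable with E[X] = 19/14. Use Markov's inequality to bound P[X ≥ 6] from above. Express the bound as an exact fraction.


μ = E[X] = 19/14, a = 6.
Markov: P[X ≥ 6] ≤ μ/a = (19/14)/6 = 19/84.
Numerically: ≈ 0.2262.
(Since a = 6 > μ = 1.3571, the bound 19/84 is < 1 and informative.)

P[X ≥ 6] ≤ 19/84 ≈ 0.2262.


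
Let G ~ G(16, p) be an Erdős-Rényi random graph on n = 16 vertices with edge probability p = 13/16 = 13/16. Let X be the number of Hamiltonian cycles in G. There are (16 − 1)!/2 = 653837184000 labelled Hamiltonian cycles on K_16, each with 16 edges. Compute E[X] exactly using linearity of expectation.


K_16 has (16 − 1)!/2 = 653837184000 labelled Hamiltonian cycles.
For each such Hamiltonian cycle H, let X_H = 1 if all 16 edges of H are present in G. Then P[X_H = 1] = p^{16} = (13/16)^{16} = 665416609183179841/18446744073709551616.
By linearity of expectation: E[X] = Σ_H E[X_H] = 653837184000 · p^{16} = 653837184000 · 665416609183179841/18446744073709551616 = 424877072202303561918952875/18014398509481984.
Numerically: E[X] ≈ 2.3585e+10.

E[X] = 653837184000 · (13/16)^{16} = 424877072202303561918952875/18014398509481984 ≈ 2.3585e+10.


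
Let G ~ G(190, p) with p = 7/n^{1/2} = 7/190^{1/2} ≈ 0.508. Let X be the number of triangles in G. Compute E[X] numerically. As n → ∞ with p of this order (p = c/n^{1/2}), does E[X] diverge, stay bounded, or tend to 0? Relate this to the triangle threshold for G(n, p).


Number of potential triangles: C(190, 3) = 1125180.
Each occurs with probability p³ ≈ (0.508)³ ≈ 1.30968e-01.
By linearity: E[X] = C(190, 3)·p³ ≈ 1125180 · 1.30968e-01 ≈ 147362.073.
Since α = 1/2 < 1, p = c/n^{1/2} ≫ 1/n is above the triangle threshold p ~ 1/n. Asymptotically E[X] ~ (c³/6)·n^{3(1−α)} = (7³/6)·n^{1.5} → ∞; triangles are abundant w.h.p.

E[X] ≈ 147362.073; in regime p = Θ(1/n^{1/2}) E[X] diverges (above the triangle threshold p ~ 1/n).


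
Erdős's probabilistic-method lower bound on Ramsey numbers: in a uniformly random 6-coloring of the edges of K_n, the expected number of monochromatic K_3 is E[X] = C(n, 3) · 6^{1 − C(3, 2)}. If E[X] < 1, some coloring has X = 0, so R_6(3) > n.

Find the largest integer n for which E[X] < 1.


We need C(n, 3) · 6^{1 − 3} < 1, i.e. C(n, 3) < 6^{3 − 1} = 36.
Check values of n near the boundary:
  n = 6: C(6, 3) = 20; 20 < 36? YES
  n = 7: C(7, 3) = 35; 35 < 36? YES
  n = 8: C(8, 3) = 56; 56 < 36? NO
The largest n with C(n, 3) < 36 is n = 7 (where E[X] = 35/36 ≈ 0.9722222). Hence R_6(3) > 7, i.e. R_6(3) ≥ 8.

Largest n = 7; hence R_6(3) > 7.


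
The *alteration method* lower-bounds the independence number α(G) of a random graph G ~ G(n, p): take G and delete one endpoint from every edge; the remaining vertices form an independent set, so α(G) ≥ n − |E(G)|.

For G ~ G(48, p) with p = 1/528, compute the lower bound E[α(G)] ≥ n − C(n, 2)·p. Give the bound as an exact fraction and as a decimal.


E[|E(G)|] = C(48, 2)·p = 1128 · (1/528) = 47/22.
E[α(G)] ≥ n − E[|E(G)|] = 48 − 47/22 = 1009/22.
Numerically: ≈ 45.864.
(This is only a lower bound; the true E[α(G)] may be larger.)

E[α(G)] ≥ 1009/22 ≈ 45.864.


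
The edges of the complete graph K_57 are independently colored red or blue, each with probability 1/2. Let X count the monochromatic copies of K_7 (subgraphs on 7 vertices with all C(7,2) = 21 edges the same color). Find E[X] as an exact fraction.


Let X = Σ_S X_S over the C(57, 7) = 264385836 subsets S of size 7, where X_S = 1 if the K_7 on S is monochromatic.
For a fixed S, the K_7 on S has C(7, 2) = 21 edges. P[all 21 edges red] = (1/2)^21, and likewise for blue, so P[monochromatic] = 2·(1/2)^21 = 2^{1 − 21} = 1/1048576.
By linearity of expectation: E[X] = C(57, 7) · 2^{1 − 21} = 264385836 · 1/1048576 = 66096459/262144.
Numerically: E[X] ≈ 252.1380.

E[X] = C(57,7)·2^(1−C(7,2)) = 66096459/262144 ≈ 252.1380.


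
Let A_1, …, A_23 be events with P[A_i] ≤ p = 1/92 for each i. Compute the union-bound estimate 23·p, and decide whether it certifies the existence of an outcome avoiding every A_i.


Union bound: P[∪_{i=1}^{23} A_i] ≤ Σ_i P[A_i] ≤ 23·p = 23·(1/92) = 1/4.
Numerically: 1/4 ≈ 0.2500.
Is 1/4 < 1? YES.
Since P[∪ A_i] ≤ 1/4 < 1, the complement has P[∩ A_i^c] ≥ 1 − 1/4 = 3/4 > 0, so some outcome avoids every A_i.

23·p = 1/4 ≈ 0.2500; existence CERTIFIED by the union bound.


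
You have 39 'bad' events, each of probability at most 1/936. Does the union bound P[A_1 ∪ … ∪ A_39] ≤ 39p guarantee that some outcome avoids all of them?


Union bound: P[∪_{i=1}^{39} A_i] ≤ Σ_i P[A_i] ≤ 39·p = 39·(1/936) = 1/24.
Numerically: 1/24 ≈ 0.0416667.
Is 1/24 < 1? YES.
Since P[∪ A_i] ≤ 1/24 < 1, the complement has P[∩ A_i^c] ≥ 1 − 1/24 = 23/24 > 0, so some outcome avoids every A_i.

39·p = 1/24 ≈ 0.0416667; existence CERTIFIED by the union bound.


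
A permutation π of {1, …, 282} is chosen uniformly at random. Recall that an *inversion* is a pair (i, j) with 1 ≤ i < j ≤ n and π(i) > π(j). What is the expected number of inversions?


Write X = Σ X_I over the C(282, 2) = 39621 pairs i < j, with X_I the indicator of one inversion.
There are 39621 indicators.
For each fixed pair i < j, the values π(i) and π(j) are two distinct elements of {1, …, 282} in uniformly random order; by symmetry P[π(i) > π(j)] = 1/2.
By linearity: E[X] = 39621 · (1/2) = C(282, 2) · (1/2) = 39621/2 = 39621/2 ≈ 19810.50000.

E[X] = 39621/2 = 19810.50000.


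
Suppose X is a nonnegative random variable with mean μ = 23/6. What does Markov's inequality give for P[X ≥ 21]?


μ = E[X] = 23/6, a = 21.
Markov: P[X ≥ 21] ≤ μ/a = (23/6)/21 = 23/126.
Numerically: ≈ 0.1825.
(Since a = 21 > μ = 3.8333, the bound 23/126 is < 1 and informative.)

P[X ≥ 21] ≤ 23/126 ≈ 0.1825.


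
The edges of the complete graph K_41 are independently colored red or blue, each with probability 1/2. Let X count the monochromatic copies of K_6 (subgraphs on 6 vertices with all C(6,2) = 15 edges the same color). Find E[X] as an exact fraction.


Let X = Σ_S X_S over the C(41, 6) = 4496388 subsets S of size 6, where X_S = 1 if the K_6 on S is monochromatic.
For a fixed S, the K_6 on S has C(6, 2) = 15 edges. P[all 15 edges red] = (1/2)^15, and likewise for blue, so P[monochromatic] = 2·(1/2)^15 = 2^{1 − 15} = 1/16384.
By linearity: E[X] = C(41, 6) · 2^{1 − 15} = 4496388 · 1/16384 = 1124097/4096.
Numerically: E[X] ≈ 274.4377.

E[X] = C(41,6)·2^(1−C(6,2)) = 1124097/4096 ≈ 274.4377.


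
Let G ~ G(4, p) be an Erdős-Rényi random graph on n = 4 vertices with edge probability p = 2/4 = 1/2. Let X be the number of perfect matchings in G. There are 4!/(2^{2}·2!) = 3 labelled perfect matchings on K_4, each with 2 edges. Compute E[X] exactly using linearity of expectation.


K_4 has 4!/(2^{2}·2!) = 3 labelled perfect matchings.
For each such perfect matching H, let X_H = 1 if all 2 edges of H are present in G. Then P[X_H = 1] = p^{2} = (1/2)^{2} = 1/4.
By linearity: E[X] = Σ_H E[X_H] = 3 · p^{2} = 3 · 1/4 = 3/4.
Numerically: E[X] ≈ 0.75.

E[X] = 3 · (1/2)^{2} = 3/4 ≈ 0.75.


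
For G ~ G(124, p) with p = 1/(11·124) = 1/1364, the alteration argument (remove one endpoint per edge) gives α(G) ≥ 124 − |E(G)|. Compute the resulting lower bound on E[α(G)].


E[|E(G)|] = C(124, 2)·p = 7626 · (1/1364) = 123/22.
E[α(G)] ≥ n − E[|E(G)|] = 124 − 123/22 = 2605/22.
Numerically: ≈ 118.409091.
(This is only a lower bound; the true E[α(G)] may be larger.)

E[α(G)] ≥ 2605/22 ≈ 118.409091.


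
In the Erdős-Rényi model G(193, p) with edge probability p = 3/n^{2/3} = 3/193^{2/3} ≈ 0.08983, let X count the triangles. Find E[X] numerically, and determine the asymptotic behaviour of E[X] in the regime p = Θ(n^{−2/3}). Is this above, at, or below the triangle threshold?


Number of potential triangles: C(193, 3) = 1179616.
Each occurs with probability p³ ≈ (0.08983)³ ≈ 7.248517e-04.
By linearity: E[X] = C(193, 3)·p³ ≈ 1179616 · 7.248517e-04 ≈ 855.0466.
Since α = 2/3 < 1, p = c/n^{2/3} ≫ 1/n is above the triangle threshold p ~ 1/n. Asymptotically E[X] ~ (c³/6)·n^{3(1−α)} = (3³/6)·n^{1} → ∞; triangles are abundant w.h.p.

E[X] ≈ 855.0466; in regime p = Θ(1/n^{2/3}) E[X] diverges (above the triangle threshold p ~ 1/n).


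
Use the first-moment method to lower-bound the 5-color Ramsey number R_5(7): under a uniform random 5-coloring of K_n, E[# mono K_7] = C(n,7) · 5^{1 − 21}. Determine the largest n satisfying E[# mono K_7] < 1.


We need C(n, 7) · 5^{1 − 21} < 1, i.e. C(n, 7) < 5^{21 − 1} = 95367431640625.
Check values of n near the boundary:
  n = 337: C(337, 7) = 91989916924632; 91989916924632 < 95367431640625? YES
  n = 338: C(338, 7) = 93935323022736; 93935323022736 < 95367431640625? YES
  n = 339: C(339, 7) = 95915887062372; 95915887062372 < 95367431640625? NO
  n = 340: C(340, 7) = 97932136940560; 97932136940560 < 95367431640625? NO
  n = 341: C(341, 7) = 99984606876440; 99984606876440 < 95367431640625? NO
The largest n with C(n, 7) < 95367431640625 is n = 338 (where E[X] = 93935323022736/95367431640625 ≈ 0.985). Hence R_5(7) > 338, i.e. R_5(7) ≥ 339.

Largest n = 338; hence R_5(7) > 338.


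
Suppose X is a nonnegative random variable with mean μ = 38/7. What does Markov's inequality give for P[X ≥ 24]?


μ = E[X] = 38/7, a = 24.
Markov: P[X ≥ 24] ≤ μ/a = (38/7)/24 = 19/84.
Numerically: ≈ 0.226190.
(Since a = 24 > μ = 5.428571, the bound 19/84 is < 1 and informative.)

P[X ≥ 24] ≤ 19/84 ≈ 0.226190.


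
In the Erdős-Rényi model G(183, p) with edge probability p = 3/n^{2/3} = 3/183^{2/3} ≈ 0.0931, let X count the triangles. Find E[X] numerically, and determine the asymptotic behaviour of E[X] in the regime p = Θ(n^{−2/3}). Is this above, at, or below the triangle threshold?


Number of potential triangles: C(183, 3) = 1004731.
Each occurs with probability p³ ≈ (0.0931)³ ≈ 8.06235e-04.
By linearity: E[X] = C(183, 3)·p³ ≈ 1004731 · 8.06235e-04 ≈ 810.049.
Since α = 2/3 < 1, p = c/n^{2/3} ≫ 1/n is above the triangle threshold p ~ 1/n. Asymptotically E[X] ~ (c³/6)·n^{3(1−α)} = (3³/6)·n^{1} → ∞; triangles are abundant w.h.p.

E[X] ≈ 810.049; in regime p = Θ(1/n^{2/3}) E[X] diverges (above the triangle threshold p ~ 1/n).


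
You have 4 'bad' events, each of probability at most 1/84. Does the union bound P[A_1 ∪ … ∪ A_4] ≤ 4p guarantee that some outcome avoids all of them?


Union bound: P[∪_{i=1}^{4} A_i] ≤ Σ_i P[A_i] ≤ 4·p = 4·(1/84) = 1/21.
Numerically: 1/21 ≈ 0.048.
Is 1/21 < 1? YES.
Since P[∪ A_i] ≤ 1/21 < 1, the complement has P[∩ A_i^c] ≥ 1 − 1/21 = 20/21 > 0, so some outcome avoids every A_i.

4·p = 1/21 ≈ 0.048; existence CERTIFIED by the union bound.


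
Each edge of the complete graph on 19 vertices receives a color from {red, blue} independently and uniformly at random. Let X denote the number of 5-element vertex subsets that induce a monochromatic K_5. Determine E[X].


Let X = Σ_S X_S over the C(19, 5) = 11628 subsets S of size 5, where X_S = 1 if the K_5 on S is monochromatic.
For a fixed S, the K_5 on S has C(5, 2) = 10 edges. P[all 10 edges red] = (1/2)^10, and likewise for blue, so P[monochromatic] = 2·(1/2)^10 = 2^{1 − 10} = 1/512.
By linearity of expectation: E[X] = C(19, 5) · 2^{1 − 10} = 11628 · 1/512 = 2907/128.
Numerically: E[X] ≈ 22.710938.

E[X] = C(19,5)·2^(1−C(5,2)) = 2907/128 ≈ 22.710938.


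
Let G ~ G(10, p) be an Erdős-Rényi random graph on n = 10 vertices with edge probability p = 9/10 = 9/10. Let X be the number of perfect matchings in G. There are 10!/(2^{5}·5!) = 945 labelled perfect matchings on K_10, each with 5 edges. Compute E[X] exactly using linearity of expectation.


K_10 has 10!/(2^{5}·5!) = 945 labelled perfect matchings.
For each such perfect matching H, let X_H = 1 if all 5 edges of H are present in G. Then P[X_H = 1] = p^{5} = (9/10)^{5} = 59049/100000.
Summing the indicators: E[X] = Σ_H E[X_H] = 945 · p^{5} = 945 · 59049/100000 = 11160261/20000.
Numerically: E[X] ≈ 558.

E[X] = 945 · (9/10)^{5} = 11160261/20000 ≈ 558.


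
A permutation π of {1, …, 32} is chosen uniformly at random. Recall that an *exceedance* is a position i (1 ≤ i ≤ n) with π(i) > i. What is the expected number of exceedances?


Write X = Σ_{i=1}^{32} X_i, where X_i = 1_{π(i) > i}.
For each fixed i, π(i) is uniform over {1, …, 32} (marginal of a uniform permutation), so P[π(i) > i] = (n − i)/n. Summing: Σ_{i=1}^{32} (n − i)/n = (0 + 1 + … + 31)/32 = 32(32 − 1)/(2·32) = (32 − 1)/2.
Hence E[X] = Σ_{i=1}^{32} (32 − i)/32 = 31/2 ≈ 15.500000.

E[X] = 31/2 = 15.500000.


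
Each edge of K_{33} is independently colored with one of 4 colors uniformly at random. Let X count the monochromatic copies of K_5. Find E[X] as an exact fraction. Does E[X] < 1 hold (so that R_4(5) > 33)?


E[X] = C(33, 5) · 4^{1 − 10} = 237336 · 4^{−9} = 237336/262144.
As a reduced fraction: E[X] = 29667/32768 ≈ 0.90536.
Is E[X] < 1? YES.
Since E[X] < 1, there exists a 4-coloring of K_{33} with no monochromatic K_5; hence R_4(5) > 33.

E[X] = 29667/32768 ≈ 0.90536; E[X] < 1, so R_4(5) > 33.


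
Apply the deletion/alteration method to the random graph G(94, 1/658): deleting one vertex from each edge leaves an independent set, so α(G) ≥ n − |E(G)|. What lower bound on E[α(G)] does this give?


E[|E(G)|] = C(94, 2)·p = 4371 · (1/658) = 93/14.
E[α(G)] ≥ n − E[|E(G)|] = 94 − 93/14 = 1223/14.
Numerically: ≈ 87.35714.
(This is only a lower bound; the true E[α(G)] may be larger.)

E[α(G)] ≥ 1223/14 ≈ 87.35714.


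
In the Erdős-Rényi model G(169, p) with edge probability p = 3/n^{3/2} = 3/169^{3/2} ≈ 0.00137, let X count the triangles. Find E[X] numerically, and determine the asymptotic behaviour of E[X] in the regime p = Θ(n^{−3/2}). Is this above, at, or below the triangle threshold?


Number of potential triangles: C(169, 3) = 790244.
Each occurs with probability p³ ≈ (0.00137)³ ≈ 2.54609e-09.
By linearity: E[X] = C(169, 3)·p³ ≈ 790244 · 2.54609e-09 ≈ 0.002.
Since α = 3/2 > 1, p = c/n^{3/2} = o(1/n) is below the triangle threshold p ~ 1/n. Asymptotically E[X] ~ (c³/6)·n^{3(1−α)} = (3³/6)·n^{-1.5} → 0, so by Markov's inequality G has no triangles w.h.p.

E[X] ≈ 0.002; in regime p = Θ(1/n^{3/2}) E[X] tends to 0 (below the triangle threshold p ~ 1/n).


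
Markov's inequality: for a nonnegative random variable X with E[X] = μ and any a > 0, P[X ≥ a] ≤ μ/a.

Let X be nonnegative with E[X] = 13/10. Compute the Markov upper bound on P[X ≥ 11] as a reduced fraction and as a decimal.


μ = E[X] = 13/10, a = 11.
Markov: P[X ≥ 11] ≤ μ/a = (13/10)/11 = 13/110.
Numerically: ≈ 0.1182.
(Since a = 11 > μ = 1.3000, the bound 13/110 is < 1 and informative.)

P[X ≥ 11] ≤ 13/110 ≈ 0.1182.


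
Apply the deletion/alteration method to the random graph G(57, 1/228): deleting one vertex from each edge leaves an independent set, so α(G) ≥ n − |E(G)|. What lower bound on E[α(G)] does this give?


E[|E(G)|] = C(57, 2)·p = 1596 · (1/228) = 7.
E[α(G)] ≥ n − E[|E(G)|] = 57 − 7 = 50.
Numerically: ≈ 50.0000.
(This is only a lower bound; the true E[α(G)] may be larger.)

E[α(G)] ≥ 50 ≈ 50.0000.


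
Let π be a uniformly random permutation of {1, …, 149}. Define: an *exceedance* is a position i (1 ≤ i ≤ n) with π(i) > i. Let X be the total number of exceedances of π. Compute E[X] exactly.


Write X = Σ_{i=1}^{149} X_i, where X_i = 1_{π(i) > i}.
For each fixed i, π(i) is uniform over {1, …, 149} (marginal of a uniform permutation), so P[π(i) > i] = (n − i)/n. Summing: Σ_{i=1}^{149} (n − i)/n = (0 + 1 + … + 148)/149 = 149(149 − 1)/(2·149) = (149 − 1)/2.
Hence E[X] = Σ_{i=1}^{149} (149 − i)/149 = 74 ≈ 74.000.

E[X] = 74 = 74.000.


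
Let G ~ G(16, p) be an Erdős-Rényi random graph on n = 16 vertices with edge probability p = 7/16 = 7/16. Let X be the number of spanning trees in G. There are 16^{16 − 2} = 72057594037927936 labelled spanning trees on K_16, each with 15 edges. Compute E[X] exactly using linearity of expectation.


K_16 has 16^{16 − 2} = 72057594037927936 labelled spanning trees.
For each such spanning tree H, let X_H = 1 if all 15 edges of H are present in G. Then P[X_H = 1] = p^{15} = (7/16)^{15} = 4747561509943/1152921504606846976.
Summing the indicators: E[X] = Σ_H E[X_H] = 72057594037927936 · p^{15} = 72057594037927936 · 4747561509943/1152921504606846976 = 4747561509943/16.
Numerically: E[X] ≈ 2.96723e+11.

E[X] = 72057594037927936 · (7/16)^{15} = 4747561509943/16 ≈ 2.96723e+11.


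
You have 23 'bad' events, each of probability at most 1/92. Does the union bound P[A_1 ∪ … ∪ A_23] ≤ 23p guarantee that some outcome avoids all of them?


Union bound: P[∪_{i=1}^{23} A_i] ≤ Σ_i P[A_i] ≤ 23·p = 23·(1/92) = 1/4.
Numerically: 1/4 ≈ 0.25000.
Is 1/4 < 1? YES.
Since P[∪ A_i] ≤ 1/4 < 1, the complement has P[∩ A_i^c] ≥ 1 − 1/4 = 3/4 > 0, so some outcome avoids every A_i.

23·p = 1/4 ≈ 0.25000; existence CERTIFIED by the union bound.


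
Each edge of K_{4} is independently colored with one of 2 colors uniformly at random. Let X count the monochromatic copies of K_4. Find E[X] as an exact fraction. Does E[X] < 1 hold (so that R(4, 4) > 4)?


E[X] = C(4, 4) · 2^{1 − 6} = 1 · 2^{−5} = 1/32.
As a reduced fraction: E[X] = 1/32 ≈ 0.03125.
Is E[X] < 1? YES.
Since E[X] < 1, there exists a 2-coloring of K_{4} with no monochromatic K_4; hence R(4, 4) > 4.

E[X] = 1/32 ≈ 0.03125; E[X] < 1, so R(4, 4) > 4.


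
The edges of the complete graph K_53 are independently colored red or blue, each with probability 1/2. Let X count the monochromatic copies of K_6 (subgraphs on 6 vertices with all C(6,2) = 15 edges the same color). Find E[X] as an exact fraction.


Let X = Σ_S X_S over the C(53, 6) = 22957480 subsets S of size 6, where X_S = 1 if the K_6 on S is monochromatic.
For a fixed S, the K_6 on S has C(6, 2) = 15 edges. P[all 15 edges red] = (1/2)^15, and likewise for blue, so P[monochromatic] = 2·(1/2)^15 = 2^{1 − 15} = 1/16384.
By linearity: E[X] = C(53, 6) · 2^{1 − 15} = 22957480 · 1/16384 = 2869685/2048.
Numerically: E[X] ≈ 1401.21338.

E[X] = C(53,6)·2^(1−C(6,2)) = 2869685/2048 ≈ 1401.21338.


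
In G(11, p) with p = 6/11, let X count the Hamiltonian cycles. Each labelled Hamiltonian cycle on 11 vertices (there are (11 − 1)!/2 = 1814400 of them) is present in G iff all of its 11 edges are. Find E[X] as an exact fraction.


K_11 has (11 − 1)!/2 = 1814400 labelled Hamiltonian cycles.
For each such Hamiltonian cycle H, let X_H = 1 if all 11 edges of H are present in G. Then P[X_H = 1] = p^{11} = (6/11)^{11} = 362797056/285311670611.
Summing the indicators: E[X] = Σ_H E[X_H] = 1814400 · p^{11} = 1814400 · 362797056/285311670611 = 658258978406400/285311670611.
Numerically: E[X] ≈ 2307.

E[X] = 1814400 · (6/11)^{11} = 658258978406400/285311670611 ≈ 2307.


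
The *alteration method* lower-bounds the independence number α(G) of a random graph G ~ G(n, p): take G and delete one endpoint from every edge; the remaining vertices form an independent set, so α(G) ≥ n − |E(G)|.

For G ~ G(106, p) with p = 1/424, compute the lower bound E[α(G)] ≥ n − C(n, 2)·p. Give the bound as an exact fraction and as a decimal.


E[|E(G)|] = C(106, 2)·p = 5565 · (1/424) = 105/8.
E[α(G)] ≥ n − E[|E(G)|] = 106 − 105/8 = 743/8.
Numerically: ≈ 92.87500.
(This is only a lower bound; the true E[α(G)] may be larger.)

E[α(G)] ≥ 743/8 ≈ 92.87500.


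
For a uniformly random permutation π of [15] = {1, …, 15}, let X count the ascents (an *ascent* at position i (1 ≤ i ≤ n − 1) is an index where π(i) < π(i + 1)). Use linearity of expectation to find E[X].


Write X = Σ X_I over i = 1, …, 14, with X_I the indicator of one ascent.
There are 14 indicators.
For each fixed i, the pair (π(i), π(i+1)) is a uniformly random ordered pair of distinct values from {1, …, 15}; by symmetry P[π(i) < π(i+1)] = 1/2.
By linearity: E[X] = 14 · (1/2) = (15 − 1) · (1/2) = 7 ≈ 7.000000.

E[X] = 7 = 7.000000.


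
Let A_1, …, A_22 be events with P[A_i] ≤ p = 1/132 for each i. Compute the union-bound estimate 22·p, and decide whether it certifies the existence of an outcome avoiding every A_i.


Union bound: P[∪_{i=1}^{22} A_i] ≤ Σ_i P[A_i] ≤ 22·p = 22·(1/132) = 1/6.
Numerically: 1/6 ≈ 0.16667.
Is 1/6 < 1? YES.
Since P[∪ A_i] ≤ 1/6 < 1, the complement has P[∩ A_i^c] ≥ 1 − 1/6 = 5/6 > 0, so some outcome avoids every A_i.

22·p = 1/6 ≈ 0.16667; existence CERTIFIED by the union bound.


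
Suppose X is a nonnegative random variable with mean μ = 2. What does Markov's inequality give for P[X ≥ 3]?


μ = E[X] = 2, a = 3.
Markov: P[X ≥ 3] ≤ μ/a = (2)/3 = 2/3.
Numerically: ≈ 0.6667.
(Since a = 3 > μ = 2.0000, the bound 2/3 is < 1 and informative.)

P[X ≥ 3] ≤ 2/3 ≈ 0.6667.


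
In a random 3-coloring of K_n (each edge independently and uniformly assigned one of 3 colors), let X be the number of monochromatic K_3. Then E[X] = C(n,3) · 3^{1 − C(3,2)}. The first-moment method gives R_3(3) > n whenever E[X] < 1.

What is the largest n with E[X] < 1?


We need C(n, 3) · 3^{1 − 3} < 1, i.e. C(n, 3) < 3^{3 − 1} = 9.
Check values of n near the boundary:
  n = 3: C(3, 3) = 1; 1 < 9? YES
  n = 4: C(4, 3) = 4; 4 < 9? YES
  n = 5: C(5, 3) = 10; 10 < 9? NO
  n = 6: C(6, 3) = 20; 20 < 9? NO
  n = 7: C(7, 3) = 35; 35 < 9? NO
The largest n with C(n, 3) < 9 is n = 4 (where E[X] = 4/9 ≈ 0.444). Hence R_3(3) > 4, i.e. R_3(3) ≥ 5.

Largest n = 4; hence R_3(3) > 4.


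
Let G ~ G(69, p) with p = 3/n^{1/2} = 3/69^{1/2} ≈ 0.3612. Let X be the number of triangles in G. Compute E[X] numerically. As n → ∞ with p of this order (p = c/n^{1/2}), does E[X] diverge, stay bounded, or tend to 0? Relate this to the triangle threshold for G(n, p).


Number of potential triangles: C(69, 3) = 52394.
Each occurs with probability p³ ≈ (0.3612)³ ≈ 4.710751e-02.
By linearity: E[X] = C(69, 3)·p³ ≈ 52394 · 4.710751e-02 ≈ 2468.1508.
Since α = 1/2 < 1, p = c/n^{1/2} ≫ 1/n is above the triangle threshold p ~ 1/n. Asymptotically E[X] ~ (c³/6)·n^{3(1−α)} = (3³/6)·n^{1.5} → ∞; triangles are abundant w.h.p.

E[X] ≈ 2468.1508; in regime p = Θ(1/n^{1/2}) E[X] diverges (above the triangle threshold p ~ 1/n).


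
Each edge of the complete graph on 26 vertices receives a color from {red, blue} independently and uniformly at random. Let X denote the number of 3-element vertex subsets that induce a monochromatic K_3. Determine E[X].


Let X = Σ_S X_S over the C(26, 3) = 2600 subsets S of size 3, where X_S = 1 if the K_3 on S is monochromatic.
For a fixed S, the K_3 on S has C(3, 2) = 3 edges. P[all 3 edges red] = (1/2)^3, and likewise for blue, so P[monochromatic] = 2·(1/2)^3 = 2^{1 − 3} = 1/4.
By linearity: E[X] = C(26, 3) · 2^{1 − 3} = 2600 · 1/4 = 650.
Numerically: E[X] ≈ 650.000.

E[X] = C(26,3)·2^(1−C(3,2)) = 650 ≈ 650.000.


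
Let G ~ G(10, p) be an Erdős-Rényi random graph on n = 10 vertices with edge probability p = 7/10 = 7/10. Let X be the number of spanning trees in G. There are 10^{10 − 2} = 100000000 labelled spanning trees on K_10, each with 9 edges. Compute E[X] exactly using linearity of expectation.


K_10 has 10^{10 − 2} = 100000000 labelled spanning trees.
For each such spanning tree H, let X_H = 1 if all 9 edges of H are present in G. Then P[X_H = 1] = p^{9} = (7/10)^{9} = 40353607/1000000000.
By linearity of expectation: E[X] = Σ_H E[X_H] = 100000000 · p^{9} = 100000000 · 40353607/1000000000 = 40353607/10.
Numerically: E[X] ≈ 4.04e+06.

E[X] = 100000000 · (7/10)^{9} = 40353607/10 ≈ 4.04e+06.


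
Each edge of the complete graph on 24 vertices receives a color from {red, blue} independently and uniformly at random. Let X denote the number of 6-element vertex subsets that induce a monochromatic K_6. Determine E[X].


Let X = Σ_S X_S over the C(24, 6) = 134596 subsets S of size 6, where X_S = 1 if the K_6 on S is monochromatic.
For a fixed S, the K_6 on S has C(6, 2) = 15 edges. P[all 15 edges red] = (1/2)^15, and likewise for blue, so P[monochromatic] = 2·(1/2)^15 = 2^{1 − 15} = 1/16384.
Summing: E[X] = C(24, 6) · 2^{1 − 15} = 134596 · 1/16384 = 33649/4096.
Numerically: E[X] ≈ 8.2151.

E[X] = C(24,6)·2^(1−C(6,2)) = 33649/4096 ≈ 8.2151.


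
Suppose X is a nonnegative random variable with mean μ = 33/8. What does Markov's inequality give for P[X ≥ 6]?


μ = E[X] = 33/8, a = 6.
Markov: P[X ≥ 6] ≤ μ/a = (33/8)/6 = 11/16.
Numerically: ≈ 0.687500.
(Since a = 6 > μ = 4.125000, the bound 11/16 is < 1 and informative.)

P[X ≥ 6] ≤ 11/16 ≈ 0.687500.


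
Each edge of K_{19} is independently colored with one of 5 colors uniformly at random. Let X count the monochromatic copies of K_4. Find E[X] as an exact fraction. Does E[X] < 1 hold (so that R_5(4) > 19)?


E[X] = C(19, 4) · 5^{1 − 6} = 3876 · 5^{−5} = 3876/3125.
As a reduced fraction: E[X] = 3876/3125 ≈ 1.2403200.
Is E[X] < 1? NO.
Since E[X] ≥ 1, the first-moment bound is inconclusive at n = 19; it does NOT by itself certify R_5(4) > 19.

E[X] = 3876/3125 ≈ 1.2403200; E[X] ≥ 1; first-moment method inconclusive here.


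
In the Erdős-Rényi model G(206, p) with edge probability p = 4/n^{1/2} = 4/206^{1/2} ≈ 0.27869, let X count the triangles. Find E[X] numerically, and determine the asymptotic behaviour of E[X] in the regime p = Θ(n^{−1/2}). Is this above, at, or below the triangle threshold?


Number of potential triangles: C(206, 3) = 1435820.
Each occurs with probability p³ ≈ (0.27869)³ ≈ 2.1646074e-02.
By linearity: E[X] = C(206, 3)·p³ ≈ 1435820 · 2.1646074e-02 ≈ 31079.86630.
Since α = 1/2 < 1, p = c/n^{1/2} ≫ 1/n is above the triangle threshold p ~ 1/n. Asymptotically E[X] ~ (c³/6)·n^{3(1−α)} = (4³/6)·n^{1.5} → ∞; triangles are abundant w.h.p.

E[X] ≈ 31079.86630; in regime p = Θ(1/n^{1/2}) E[X] diverges (above the triangle threshold p ~ 1/n).


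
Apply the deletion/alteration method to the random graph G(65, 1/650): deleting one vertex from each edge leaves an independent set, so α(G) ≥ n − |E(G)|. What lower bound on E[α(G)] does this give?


E[|E(G)|] = C(65, 2)·p = 2080 · (1/650) = 16/5.
E[α(G)] ≥ n − E[|E(G)|] = 65 − 16/5 = 309/5.
Numerically: ≈ 61.800.
(This is only a lower bound; the true E[α(G)] may be larger.)

E[α(G)] ≥ 309/5 ≈ 61.800.


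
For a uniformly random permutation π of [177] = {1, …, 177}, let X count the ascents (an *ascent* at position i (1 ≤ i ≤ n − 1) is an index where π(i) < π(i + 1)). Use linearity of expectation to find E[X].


Write X = Σ X_I over i = 1, …, 176, with X_I the indicator of one ascent.
There are 176 indicators.
For each fixed i, the pair (π(i), π(i+1)) is a uniformly random ordered pair of distinct values from {1, …, 177}; by symmetry P[π(i) < π(i+1)] = 1/2.
By linearity: E[X] = 176 · (1/2) = (177 − 1) · (1/2) = 88 ≈ 88.000.

E[X] = 88 = 88.000.


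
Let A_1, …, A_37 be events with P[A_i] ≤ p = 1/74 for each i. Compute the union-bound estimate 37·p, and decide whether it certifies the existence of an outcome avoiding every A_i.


Union bound: P[∪_{i=1}^{37} A_i] ≤ Σ_i P[A_i] ≤ 37·p = 37·(1/74) = 1/2.
Numerically: 1/2 ≈ 0.500.
Is 1/2 < 1? YES.
Since P[∪ A_i] ≤ 1/2 < 1, the complement has P[∩ A_i^c] ≥ 1 − 1/2 = 1/2 > 0, so some outcome avoids every A_i.

37·p = 1/2 ≈ 0.500; existence CERTIFIED by the union bound.


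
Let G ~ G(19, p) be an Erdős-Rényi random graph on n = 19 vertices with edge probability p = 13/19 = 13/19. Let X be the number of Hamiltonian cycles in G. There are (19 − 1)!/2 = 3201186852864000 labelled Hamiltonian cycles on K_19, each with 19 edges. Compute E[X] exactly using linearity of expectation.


K_19 has (19 − 1)!/2 = 3201186852864000 labelled Hamiltonian cycles.
For each such Hamiltonian cycle H, let X_H = 1 if all 19 edges of H are present in G. Then P[X_H = 1] = p^{19} = (13/19)^{19} = 1461920290375446110677/1978419655660313589123979.
By linearity: E[X] = Σ_H E[X_H] = 3201186852864000 · p^{19} = 3201186852864000 · 1461920290375446110677/1978419655660313589123979 = 4679880013484999364018134658428928000/1978419655660313589123979.
Numerically: E[X] ≈ 2.36546e+12.

E[X] = 3201186852864000 · (13/19)^{19} = 4679880013484999364018134658428928000/1978419655660313589123979 ≈ 2.36546e+12.


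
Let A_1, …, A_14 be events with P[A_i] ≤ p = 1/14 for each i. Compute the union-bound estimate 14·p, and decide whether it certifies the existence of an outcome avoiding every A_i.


Union bound: P[∪_{i=1}^{14} A_i] ≤ Σ_i P[A_i] ≤ 14·p = 14·(1/14) = 1.
Numerically: 1 ≈ 1.0000.
Is 1 < 1? NO.
Since the bound 1 is ≥ 1, the union bound is uninformative here; it does NOT by itself certify existence.

14·p = 1 ≈ 1.0000; existence NOT certified by the union bound.


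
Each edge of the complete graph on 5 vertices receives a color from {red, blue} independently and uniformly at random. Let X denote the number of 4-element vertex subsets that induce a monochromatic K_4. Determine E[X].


Let X = Σ_S X_S over the C(5, 4) = 5 subsets S of size 4, where X_S = 1 if the K_4 on S is monochromatic.
For a fixed S, the K_4 on S has C(4, 2) = 6 edges. P[all 6 edges red] = (1/2)^6, and likewise for blue, so P[monochromatic] = 2·(1/2)^6 = 2^{1 − 6} = 1/32.
By linearity of expectation: E[X] = C(5, 4) · 2^{1 − 6} = 5 · 1/32 = 5/32.
Numerically: E[X] ≈ 0.15625.

E[X] = C(5,4)·2^(1−C(4,2)) = 5/32 ≈ 0.15625.


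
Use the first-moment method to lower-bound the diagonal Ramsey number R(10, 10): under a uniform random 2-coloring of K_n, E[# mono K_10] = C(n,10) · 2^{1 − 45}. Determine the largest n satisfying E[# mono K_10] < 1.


We need C(n, 10) · 2^{1 − 45} < 1, i.e. C(n, 10) < 2^{45 − 1} = 17592186044416.
Check values of n near the boundary:
  n = 94: C(94, 10) = 9041256841903; 9041256841903 < 17592186044416? YES
  n = 95: C(95, 10) = 10104934117421; 10104934117421 < 17592186044416? YES
  n = 96: C(96, 10) = 11279926456656; 11279926456656 < 17592186044416? YES
  n = 97: C(97, 10) = 12576469727536; 12576469727536 < 17592186044416? YES
  n = 98: C(98, 10) = 14005614014756; 14005614014756 < 17592186044416? YES
  n = 99: C(99, 10) = 15579278510796; 15579278510796 < 17592186044416? YES
  n = 100: C(100, 10) = 17310309456440; 17310309456440 < 17592186044416? YES
  n = 101: C(101, 10) = 19212541264840; 19212541264840 < 17592186044416? NO
The largest n with C(n, 10) < 17592186044416 is n = 100 (where E[X] = 2163788682055/2199023255552 ≈ 0.9839772). Hence R(10, 10) > 100, i.e. R(10, 10) ≥ 101.

Largest n = 100; hence R(10, 10) > 100.
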